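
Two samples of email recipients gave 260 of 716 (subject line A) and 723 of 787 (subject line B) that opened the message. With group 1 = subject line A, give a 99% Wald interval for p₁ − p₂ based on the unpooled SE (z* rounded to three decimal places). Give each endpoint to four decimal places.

p̂₁ = 0.36313, p̂₂ = 0.91868, so the observed difference is -0.55555.
SE = √(0.000322997 + 0.000094928) = √0.000417925 = 0.020443.
z* = 2.576 at the 99% level. Margin = 2.576·0.020443 = 0.05266.
CI: -0.55555 ± 0.05266 = (-0.6082, -0.5029).

(-0.6082, -0.5029)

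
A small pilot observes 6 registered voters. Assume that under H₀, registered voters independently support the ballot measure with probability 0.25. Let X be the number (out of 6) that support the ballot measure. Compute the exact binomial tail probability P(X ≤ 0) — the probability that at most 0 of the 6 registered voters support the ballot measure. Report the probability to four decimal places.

X ~ Binomial(n=6, p=0.25).
P(X ≤ 0) = C(6,0)·0.25^0·0.75^6.
= 0.177979 = 0.1780.

P = 0.1780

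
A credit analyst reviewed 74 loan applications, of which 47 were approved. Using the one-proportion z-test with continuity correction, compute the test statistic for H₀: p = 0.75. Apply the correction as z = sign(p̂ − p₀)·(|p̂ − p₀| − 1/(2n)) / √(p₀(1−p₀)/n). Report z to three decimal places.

z = -2.148

Sample proportion p̂ = 47/74 = 0.63514. p̂ − p₀ = -0.114865.
Continuity correction 1/(2n) = 1/148 = 0.006757.
Corrected numerator: |-0.114865| − 0.006757 = 0.108108.
Under H₀, SE = √(p₀(1−p₀)/n) = √(0.75·0.25/74) = √0.002533784 = 0.050337.
z = −0.108108/0.050337 = -2.148.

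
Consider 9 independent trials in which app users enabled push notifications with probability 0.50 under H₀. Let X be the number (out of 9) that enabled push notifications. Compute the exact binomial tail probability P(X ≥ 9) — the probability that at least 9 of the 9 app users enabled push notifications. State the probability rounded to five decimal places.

P = 0.00195

X ~ Binomial(n=9, p=0.50).
P(X ≥ 9) = C(9,9)·0.50^9·0.50^0.
= 0.001953 = 0.00195.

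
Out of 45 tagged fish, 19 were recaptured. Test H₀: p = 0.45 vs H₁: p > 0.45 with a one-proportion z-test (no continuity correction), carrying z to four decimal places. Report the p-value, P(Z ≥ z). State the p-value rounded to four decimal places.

p-value = 0.6460

Sample proportion p̂ = 19/45 = 0.42222.
Null standard error: √(0.45·0.55/45) = √0.005500000 = 0.074162.
Test statistic (full precision, shown to 4 dp): z = (19/45 − 0.45)/SE₀ ≈ -0.3746.
From the standard normal, P(Z ≥ z) = 0.6460.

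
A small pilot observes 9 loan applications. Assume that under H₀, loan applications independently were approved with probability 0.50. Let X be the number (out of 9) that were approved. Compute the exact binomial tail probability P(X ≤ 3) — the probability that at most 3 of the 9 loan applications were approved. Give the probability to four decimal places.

P = 0.2539

X is binomial with n = 9 and p = 0.50.
P(X ≤ 3) = C(9,0)·0.50^0·0.50^9 + C(9,1)·0.50^1·0.50^8 + C(9,2)·0.50^2·0.50^7 + C(9,3)·0.50^3·0.50^6.
= 0.001953 + 0.017578 + 0.070312 + 0.164062 = 0.2539.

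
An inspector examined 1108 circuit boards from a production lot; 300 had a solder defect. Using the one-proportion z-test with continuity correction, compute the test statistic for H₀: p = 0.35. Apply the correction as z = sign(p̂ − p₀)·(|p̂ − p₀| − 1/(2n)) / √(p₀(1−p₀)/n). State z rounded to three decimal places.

z = -5.499

With x = 300 successes in n = 1108, p̂ = 0.27076. p̂ − p₀ = -0.079242.
Continuity correction 1/(2n) = 1/2216 = 0.000451.
Corrected numerator: |-0.079242| − 0.000451 = 0.078791.
Under H₀, SE = √(p₀(1−p₀)/n) = √(0.35·0.65/1108) = √0.000205325 = 0.014329.
z = (−)0.078791/0.014329 = -5.499.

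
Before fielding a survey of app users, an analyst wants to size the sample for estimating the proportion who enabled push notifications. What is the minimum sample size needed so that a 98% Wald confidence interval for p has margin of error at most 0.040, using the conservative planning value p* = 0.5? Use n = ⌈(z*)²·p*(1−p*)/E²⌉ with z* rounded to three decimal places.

n = 846

The 98% critical value is z* = 2.326.
p*(1−p*) = 0.50·0.50 = 0.2500.
Required n before rounding: 5.410276 × 0.2500 / 0.040² = 845.356.
⌈845.356⌉ = 846.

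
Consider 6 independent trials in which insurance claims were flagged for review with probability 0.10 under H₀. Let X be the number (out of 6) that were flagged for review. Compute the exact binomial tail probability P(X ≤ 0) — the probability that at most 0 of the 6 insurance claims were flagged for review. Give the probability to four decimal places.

X ~ Binomial(n=6, p=0.10).
P(X ≤ 0) = C(6,0)·0.10^0·0.90^6.
= 0.531441 = 0.5314.

P = 0.5314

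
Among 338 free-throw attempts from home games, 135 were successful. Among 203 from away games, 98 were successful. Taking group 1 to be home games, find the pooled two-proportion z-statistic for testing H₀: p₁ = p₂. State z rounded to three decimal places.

Sample proportions: p̂₁ = 135/338 = 0.39941 and p̂₂ = 98/203 = 0.48276.
Pooled p̂ = (135+98)/(338+203) = 233/541 = 0.43068.
SE = √[p̂(1−p̂)(1/n₁+1/n₂)] = √[0.43068·0.56932·(1/338+1/203)] ≈ 0.043969.
z = -0.08335/0.043969 = -1.896.

z = -1.896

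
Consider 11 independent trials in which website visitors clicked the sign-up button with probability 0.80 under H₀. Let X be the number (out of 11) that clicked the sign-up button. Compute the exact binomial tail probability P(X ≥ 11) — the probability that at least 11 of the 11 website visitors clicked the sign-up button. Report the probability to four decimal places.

X ~ Binomial(n=11, p=0.80).
P(X ≥ 11) = C(11,11)·0.80^11·0.20^0.
= 0.085899 = 0.0859.

P = 0.0859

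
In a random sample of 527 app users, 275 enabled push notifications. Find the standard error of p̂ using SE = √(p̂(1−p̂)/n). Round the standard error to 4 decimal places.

p̂ = 275/527 = 0.52182.
p̂(1−p̂) = 0.249524.
SE = √(0.249524/527) = 0.0218.

SE = 0.0218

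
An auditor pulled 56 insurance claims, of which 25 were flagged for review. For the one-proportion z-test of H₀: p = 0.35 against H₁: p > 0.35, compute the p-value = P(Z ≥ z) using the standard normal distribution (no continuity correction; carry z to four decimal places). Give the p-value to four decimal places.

p̂ = 25/56 = 0.44643.
SE₀ = √(0.35·0.65/56) = 0.063738.
Test statistic (full precision, shown to 4 dp): z = (25/56 − 0.35)/SE₀ ≈ 1.5129.
p-value = P(Z ≥ z) with z = 1.5129 → 0.0652.

p-value = 0.0652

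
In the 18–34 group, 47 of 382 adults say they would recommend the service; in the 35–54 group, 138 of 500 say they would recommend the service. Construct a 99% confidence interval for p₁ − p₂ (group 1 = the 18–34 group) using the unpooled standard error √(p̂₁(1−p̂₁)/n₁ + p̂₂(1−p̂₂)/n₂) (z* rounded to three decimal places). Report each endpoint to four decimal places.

p̂₁ = 47/382 = 0.12304, p̂₂ = 138/500 = 0.27600; p̂₁ − p̂₂ = -0.15296.
Unpooled SE = √(p̂₁(1−p̂₁)/n₁ + p̂₂(1−p̂₂)/n₂) = √(0.000282457 + 0.000399648) = 0.026117.
z* = 2.576 at the 99% level. Margin of error = 0.06728.
Interval: -0.15296 ± 0.06728 → (-0.2202, -0.0857).

(-0.2202, -0.0857)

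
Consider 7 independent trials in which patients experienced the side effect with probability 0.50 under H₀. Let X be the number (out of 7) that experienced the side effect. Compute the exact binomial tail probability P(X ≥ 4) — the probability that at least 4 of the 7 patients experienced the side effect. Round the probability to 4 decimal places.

X is binomial with n = 7 and p = 0.50.
P(X ≥ 4) = C(7,4)·0.50^4·0.50^3 + C(7,5)·0.50^5·0.50^2 + C(7,6)·0.50^6·0.50^1 + C(7,7)·0.50^7·0.50^0.
= 0.273438 + 0.164062 + 0.054688 + 0.007812 = 0.5000.

P = 0.5000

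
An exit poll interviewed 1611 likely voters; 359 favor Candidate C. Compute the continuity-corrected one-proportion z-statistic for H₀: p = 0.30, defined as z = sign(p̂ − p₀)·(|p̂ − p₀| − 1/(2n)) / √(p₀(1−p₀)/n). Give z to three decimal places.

z = -6.731

Sample proportion p̂ = 359/1611 = 0.22284. p̂ − p₀ = -0.077157.
Continuity correction 1/(2n) = 1/3222 = 0.000310.
Corrected numerator: |-0.077157| − 0.000310 = 0.076847.
Null standard error: √(0.30·0.70/1611) = √0.000130354 = 0.011417.
z = (−)0.076847/0.011417 = -6.731.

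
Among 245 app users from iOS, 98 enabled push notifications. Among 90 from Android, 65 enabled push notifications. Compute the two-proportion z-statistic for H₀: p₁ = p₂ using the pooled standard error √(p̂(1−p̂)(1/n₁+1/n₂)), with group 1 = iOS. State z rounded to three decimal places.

z = -5.230

Sample proportions: p̂₁ = 98/245 = 0.40000 and p̂₂ = 65/90 = 0.72222.
Pooled p̂ = (98+65)/(245+90) = 163/335 = 0.48657.
SE = √[p̂(1−p̂)(1/n₁+1/n₂)] = √[0.48657·0.51343·(1/245+1/90)] ≈ 0.061607.
z = (p̂₁ − p̂₂)/SE = (0.40000 − 0.72222)/0.061607 = -0.32222/0.061607 = -5.230.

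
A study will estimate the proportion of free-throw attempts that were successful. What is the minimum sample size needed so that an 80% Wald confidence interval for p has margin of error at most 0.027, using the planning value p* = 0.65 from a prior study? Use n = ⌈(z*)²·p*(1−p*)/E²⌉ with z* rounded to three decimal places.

z* = 1.282 at the 80% level.
p*(1−p*) = 0.2275.
(z*)²·p*(1−p*)/E² = 1.643524·0.2275/0.000729 = 512.897.
Rounding up, n = 513.

n = 513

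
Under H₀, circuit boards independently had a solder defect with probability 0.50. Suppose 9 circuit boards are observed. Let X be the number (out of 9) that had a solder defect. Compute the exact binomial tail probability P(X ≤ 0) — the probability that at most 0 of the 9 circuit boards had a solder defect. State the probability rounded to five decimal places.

P = 0.00195

X ~ Binomial(n=9, p=0.50).
P(X ≤ 0) = C(9,0)·0.50^0·0.50^9.
= 0.001953 = 0.00195.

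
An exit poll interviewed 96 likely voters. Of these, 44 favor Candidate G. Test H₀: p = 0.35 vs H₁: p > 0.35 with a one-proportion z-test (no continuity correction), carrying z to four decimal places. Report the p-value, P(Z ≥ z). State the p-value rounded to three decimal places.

p̂ = 44/96 = 0.45833.
Null standard error: √(0.35·0.65/96) = √0.002369792 = 0.048681.
z = (p̂ − p₀)/SE = (44/96 − 0.35)/0.048681 ≈ 2.2254.
From the standard normal, P(Z ≥ z) = 0.013.

p-value = 0.013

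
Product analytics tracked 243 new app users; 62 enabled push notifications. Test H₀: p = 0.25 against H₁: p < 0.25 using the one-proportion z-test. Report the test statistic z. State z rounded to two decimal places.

z = 0.19

p̂ = 62/243 = 0.25514.
Under H₀, SE = √(p₀(1−p₀)/n) = √(0.25·0.75/243) = √0.000771605 = 0.027778.
z = (0.25514 − 0.25)/0.027778 = 0.00514/0.027778 = 0.19.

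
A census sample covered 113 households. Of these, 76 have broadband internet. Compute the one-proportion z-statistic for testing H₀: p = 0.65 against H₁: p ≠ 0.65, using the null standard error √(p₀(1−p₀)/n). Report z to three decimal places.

Sample proportion p̂ = 76/113 = 0.67257.
Null standard error: √(0.65·0.35/113) = √0.002013274 = 0.044870.
Test statistic: z = 0.02257/0.044870 = 0.503.

z = 0.503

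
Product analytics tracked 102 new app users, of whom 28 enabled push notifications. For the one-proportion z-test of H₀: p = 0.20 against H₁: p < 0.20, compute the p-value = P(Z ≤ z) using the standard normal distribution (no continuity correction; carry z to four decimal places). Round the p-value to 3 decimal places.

p̂ = 28/102 = 0.27451.
Under H₀, SE = √(p₀(1−p₀)/n) = √(0.20·0.80/102) = √0.001568627 = 0.039606.
z = (p̂ − p₀)/SE = (28/102 − 0.20)/0.039606 ≈ 1.8813.
p-value = P(Z ≤ z) with z = 1.8813 → 0.970.

p-value = 0.970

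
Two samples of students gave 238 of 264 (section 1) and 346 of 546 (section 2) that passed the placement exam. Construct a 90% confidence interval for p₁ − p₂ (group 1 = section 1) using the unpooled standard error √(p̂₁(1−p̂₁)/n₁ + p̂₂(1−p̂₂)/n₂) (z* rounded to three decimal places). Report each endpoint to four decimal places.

p̂₁ = 238/264 = 0.90152, p̂₂ = 346/546 = 0.63370; p̂₁ − p̂₂ = 0.26782.
Unpooled SE = √(p̂₁(1−p̂₁)/n₁ + p̂₂(1−p̂₂)/n₂) = √(0.000336309 + 0.000425136) = 0.027594.
z* = 1.645 at the 90% level. Margin of error = 0.04539.
So the interval runs from 0.2224 to 0.3132.

(0.2224, 0.3132)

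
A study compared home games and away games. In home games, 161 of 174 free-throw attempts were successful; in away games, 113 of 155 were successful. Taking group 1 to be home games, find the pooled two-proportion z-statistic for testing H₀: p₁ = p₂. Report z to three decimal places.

Sample proportions: p̂₁ = 161/174 = 0.92529 and p̂₂ = 113/155 = 0.72903.
Pooling: p̂ = 274/329 = 0.83283.
SE = √[p̂(1−p̂)(1/n₁+1/n₂)] = √[0.83283·0.16717·(1/174+1/155)] ≈ 0.041211.
z = 0.19626/0.041211 = 4.762.

z = 4.762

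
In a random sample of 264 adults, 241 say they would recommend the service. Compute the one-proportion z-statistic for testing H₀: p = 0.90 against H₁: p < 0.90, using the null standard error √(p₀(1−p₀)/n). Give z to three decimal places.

z = 0.698

The sample proportion is 241/264 = 0.91288.
Null standard error: √(0.90·0.10/264) = √0.000340909 = 0.018464.
Test statistic: z = 0.01288/0.018464 = 0.698.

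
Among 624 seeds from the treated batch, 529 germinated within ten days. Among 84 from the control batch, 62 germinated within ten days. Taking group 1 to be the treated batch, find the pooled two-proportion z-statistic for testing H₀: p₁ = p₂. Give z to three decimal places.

z = 2.540

p̂₁ = 529/624 = 0.84776, p̂₂ = 62/84 = 0.73810.
Pooling: p̂ = 591/708 = 0.83475.
SE = √[p̂(1−p̂)(1/n₁+1/n₂)] = √[0.83475·0.16525·(1/624+1/84)] ≈ 0.043166.
z = (p̂₁ − p̂₂)/SE = (0.84776 − 0.73810)/0.043166 = 0.10966/0.043166 = 2.540.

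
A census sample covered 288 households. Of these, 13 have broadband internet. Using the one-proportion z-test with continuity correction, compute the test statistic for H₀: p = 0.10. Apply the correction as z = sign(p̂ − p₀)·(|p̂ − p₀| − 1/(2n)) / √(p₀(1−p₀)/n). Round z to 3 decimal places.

p̂ = 13/288 = 0.04514. p̂ − p₀ = -0.054861.
Continuity correction 1/(2n) = 1/576 = 0.001736.
Corrected numerator: |-0.054861| − 0.001736 = 0.053125.
SE₀ = √(0.10·0.90/288) = 0.017678.
z = (−)0.053125/0.017678 = -3.005.

z = -3.005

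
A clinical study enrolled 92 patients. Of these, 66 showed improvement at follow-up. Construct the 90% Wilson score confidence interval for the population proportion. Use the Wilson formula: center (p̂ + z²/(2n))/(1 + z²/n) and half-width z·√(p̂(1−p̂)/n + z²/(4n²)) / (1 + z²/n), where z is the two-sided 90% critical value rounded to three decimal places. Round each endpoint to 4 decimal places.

p̂ = 66/92 = 0.71739; z = 1.645, so z² = 2.706025.
1 + z²/n = 1.029413.
Center = (0.71739 + 0.014707)/1.029413 = 0.71118.
Radicand: p̂(1−p̂)/n + z²/(4n²) = 0.002203707 + 0.000079927 = 0.002283634.
Half-width = 1.645·√0.002283634/1.029413 = 0.07636.
So the interval runs from 0.6348 to 0.7875.

(0.6348, 0.7875)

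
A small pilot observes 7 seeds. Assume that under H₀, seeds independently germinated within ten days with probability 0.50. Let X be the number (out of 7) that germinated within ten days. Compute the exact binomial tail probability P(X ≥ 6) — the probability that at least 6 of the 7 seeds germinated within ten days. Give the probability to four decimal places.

P = 0.0625

X ~ Binomial(n=7, p=0.50).
P(X ≥ 6) = C(7,6)·0.50^6·0.50^1 + C(7,7)·0.50^7·0.50^0.
= 0.054688 + 0.007812 = 0.0625.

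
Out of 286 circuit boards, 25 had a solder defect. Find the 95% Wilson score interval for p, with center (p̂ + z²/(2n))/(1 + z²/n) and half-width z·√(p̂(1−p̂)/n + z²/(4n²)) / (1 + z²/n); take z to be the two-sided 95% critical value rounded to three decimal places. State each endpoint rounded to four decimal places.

(0.0599, 0.1259)

p̂ = 25/286 = 0.08741; z = 1.960, so z² = 3.841600.
1 + z²/n = 1.013432.
Adjusted center: (0.08741 + z²/(2n))/1.013432 = 0.09288.
Radicand: p̂(1−p̂)/n + z²/(4n²) = 0.000278922 + 0.000011741 = 0.000290663.
Half-width = 1.960·√0.000290663/1.013432 = 0.03297.
Interval: 0.09288 ± 0.03297 → (0.0599, 0.1259).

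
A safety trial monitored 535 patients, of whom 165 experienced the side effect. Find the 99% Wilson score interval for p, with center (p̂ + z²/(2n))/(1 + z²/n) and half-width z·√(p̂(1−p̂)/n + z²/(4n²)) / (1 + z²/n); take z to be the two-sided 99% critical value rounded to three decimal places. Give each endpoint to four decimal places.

p̂ = 165/535 = 0.30841; z = 2.576, so z² = 6.635776.
Denominator 1 + z²/n = 1 + 6.635776/535 = 1.012403.
Adjusted center: (0.30841 + z²/(2n))/1.012403 = 0.31076.
Radicand: p̂(1−p̂)/n + z²/(4n²) = 0.000398680 + 0.000005796 = 0.000404476.
Half-width = z·√(radicand)/denom = 2.576·0.020112/1.012403 = 0.05117.
So the interval runs from 0.2596 to 0.3619.

(0.2596, 0.3619)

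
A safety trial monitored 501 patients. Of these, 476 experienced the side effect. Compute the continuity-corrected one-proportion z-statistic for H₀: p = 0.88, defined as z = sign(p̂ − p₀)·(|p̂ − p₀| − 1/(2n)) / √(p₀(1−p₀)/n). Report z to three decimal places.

z = 4.760

With x = 476 successes in n = 501, p̂ = 0.95010. p̂ − p₀ = 0.070100.
Continuity correction 1/(2n) = 1/1002 = 0.000998.
Corrected numerator: |0.070100| − 0.000998 = 0.069102.
Under H₀, SE = √(p₀(1−p₀)/n) = √(0.88·0.12/501) = √0.000210778 = 0.014518.
z = (+)0.069102/0.014518 = 4.760.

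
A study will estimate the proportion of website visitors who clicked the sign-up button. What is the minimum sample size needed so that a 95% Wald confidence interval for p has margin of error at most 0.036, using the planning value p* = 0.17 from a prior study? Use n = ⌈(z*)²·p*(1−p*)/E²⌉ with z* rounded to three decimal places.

z* = 1.960 at the 95% level.
p*(1−p*) = 0.1411.
(z*)²·p*(1−p*)/E² = 3.841600·0.1411/0.001296 = 418.248.
Rounding up, n = 419.

n = 419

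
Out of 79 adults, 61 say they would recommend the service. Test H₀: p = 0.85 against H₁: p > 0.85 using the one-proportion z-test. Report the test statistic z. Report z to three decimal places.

With x = 61 successes in n = 79, p̂ = 0.77215.
Under H₀, SE = √(p₀(1−p₀)/n) = √(0.85·0.15/79) = √0.001613924 = 0.040174.
z = (p̂ − p₀)/SE = (0.77215 − 0.85)/0.040174 = -1.938.

z = -1.938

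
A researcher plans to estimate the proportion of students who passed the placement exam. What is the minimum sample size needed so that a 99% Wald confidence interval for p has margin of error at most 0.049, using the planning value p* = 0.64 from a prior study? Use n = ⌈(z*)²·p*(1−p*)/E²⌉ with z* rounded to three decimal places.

n = 637

For 99% confidence, z* = 2.576.
p*(1−p*) = 0.64·0.36 = 0.2304.
(z*)²·p*(1−p*)/E² = 6.635776·0.2304/0.002401 = 636.769.
Rounding up, n = 637.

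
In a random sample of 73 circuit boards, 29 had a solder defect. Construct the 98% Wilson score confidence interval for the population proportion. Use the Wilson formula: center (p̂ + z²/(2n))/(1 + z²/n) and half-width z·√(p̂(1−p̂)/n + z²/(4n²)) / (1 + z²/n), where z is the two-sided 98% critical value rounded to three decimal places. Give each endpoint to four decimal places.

(0.2756, 0.5331)

p̂ = 29/73 = 0.39726; z = 2.326, so z² = 5.410276.
Denominator 1 + z²/n = 1 + 5.410276/73 = 1.074113.
Adjusted center: (0.39726 + z²/(2n))/1.074113 = 0.40435.
Radicand: p̂(1−p̂)/n + z²/(4n²) = 0.003280062 + 0.000253813 = 0.003533875.
Half-width = 2.326·√0.003533875/1.074113 = 0.12873.
Interval: 0.40435 ± 0.12873 → (0.2756, 0.5331).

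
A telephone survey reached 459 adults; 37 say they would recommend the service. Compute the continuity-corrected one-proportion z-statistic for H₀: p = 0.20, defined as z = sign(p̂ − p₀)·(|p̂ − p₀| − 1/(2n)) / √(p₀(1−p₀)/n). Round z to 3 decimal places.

z = -6.336

With x = 37 successes in n = 459, p̂ = 0.08061. p̂ − p₀ = -0.119390.
Continuity correction 1/(2n) = 1/918 = 0.001089.
Corrected numerator: |-0.119390| − 0.001089 = 0.118301.
SE₀ = √(0.20·0.80/459) = 0.018670.
z = −0.118301/0.018670 = -6.336.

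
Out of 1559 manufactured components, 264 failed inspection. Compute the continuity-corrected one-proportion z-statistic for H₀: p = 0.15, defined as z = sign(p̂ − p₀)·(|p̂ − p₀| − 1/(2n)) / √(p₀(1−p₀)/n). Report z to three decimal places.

The sample proportion is 264/1559 = 0.16934. p̂ − p₀ = 0.019339.
Continuity correction 1/(2n) = 1/3118 = 0.000321.
Corrected numerator: |0.019339| − 0.000321 = 0.019018.
SE₀ = √(0.15·0.85/1559) = 0.009043.
z = +0.019018/0.009043 = 2.103.

z = 2.103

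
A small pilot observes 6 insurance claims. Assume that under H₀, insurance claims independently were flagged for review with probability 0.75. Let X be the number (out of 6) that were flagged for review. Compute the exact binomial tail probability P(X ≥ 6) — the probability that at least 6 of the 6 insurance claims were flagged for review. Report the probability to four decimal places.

X is binomial with n = 6 and p = 0.75.
P(X ≥ 6) = C(6,6)·0.75^6·0.25^0.
= 0.177979 = 0.1780.

P = 0.1780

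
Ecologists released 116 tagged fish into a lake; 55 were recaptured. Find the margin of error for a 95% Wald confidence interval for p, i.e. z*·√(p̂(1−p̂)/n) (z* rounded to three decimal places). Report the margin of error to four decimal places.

p̂ = 55/116 = 0.47414.
SE(p̂) = √(0.47414·0.52586/116) = 0.046362.
For 95% confidence, z* = 1.960.
ME = 1.960·0.046362 = 0.0909.

ME = 0.0909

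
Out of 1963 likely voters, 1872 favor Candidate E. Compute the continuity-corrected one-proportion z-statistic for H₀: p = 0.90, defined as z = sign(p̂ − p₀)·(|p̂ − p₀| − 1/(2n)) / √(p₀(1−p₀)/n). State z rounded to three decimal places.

z = 7.885

With x = 1872 successes in n = 1963, p̂ = 0.95364. p̂ − p₀ = 0.053642.
1/(2n) = 0.000255.
Corrected numerator: |0.053642| − 0.000255 = 0.053387.
Under H₀, SE = √(p₀(1−p₀)/n) = √(0.90·0.10/1963) = √0.000045848 = 0.006771.
z = +0.053387/0.006771 = 7.885.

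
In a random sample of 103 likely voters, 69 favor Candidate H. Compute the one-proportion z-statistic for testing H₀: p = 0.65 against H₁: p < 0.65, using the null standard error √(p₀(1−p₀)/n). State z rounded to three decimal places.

With x = 69 successes in n = 103, p̂ = 0.66990.
SE₀ = √(0.65·0.35/103) = 0.046997.
Test statistic: z = 0.01990/0.046997 = 0.423.

z = 0.423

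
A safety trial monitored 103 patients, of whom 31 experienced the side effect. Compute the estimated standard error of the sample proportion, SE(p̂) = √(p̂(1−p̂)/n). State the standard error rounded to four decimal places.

SE = 0.0452

With x = 31 successes in n = 103, p̂ = 0.30097.
p̂(1−p̂) = 0.210387.
SE = √(0.210387/103) = 0.0452.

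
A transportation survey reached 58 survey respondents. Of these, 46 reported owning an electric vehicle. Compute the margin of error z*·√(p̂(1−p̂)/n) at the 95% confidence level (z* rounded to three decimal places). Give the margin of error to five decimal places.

With x = 46 successes in n = 58, p̂ = 0.79310.
SE(p̂) = √(0.79310·0.20690/58) = 0.053190.
The 95% critical value is z* = 1.960.
Margin of error = z*·SE = 1.960 × 0.053190 = 0.10425.

ME = 0.10425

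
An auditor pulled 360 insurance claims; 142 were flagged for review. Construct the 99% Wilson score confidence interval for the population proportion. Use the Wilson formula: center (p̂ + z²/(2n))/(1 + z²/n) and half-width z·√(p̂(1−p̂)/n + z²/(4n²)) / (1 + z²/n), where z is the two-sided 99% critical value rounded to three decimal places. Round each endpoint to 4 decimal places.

(0.3306, 0.4621)

Here p̂ = 142/360 = 0.39444 and z = 2.576 (z² = 6.635776).
1 + z²/n = 1.018433.
Center = (0.39444 + 0.009216)/1.018433 = 0.39635.
Radicand: p̂(1−p̂)/n + z²/(4n²) = 0.000663495 + 0.000012800 = 0.000676295.
Half-width = 2.576·√0.000676295/1.018433 = 0.06578.
CI: 0.39635 ± 0.06578 = (0.3306, 0.4621).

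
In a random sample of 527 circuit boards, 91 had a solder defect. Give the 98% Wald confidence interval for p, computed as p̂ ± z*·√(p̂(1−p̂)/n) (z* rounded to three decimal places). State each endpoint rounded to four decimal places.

(0.1344, 0.2110)

Sample proportion p̂ = 91/527 = 0.17268.
Standard error of p̂: √(0.142859/527) = √0.000271079 = 0.016464.
For 98% confidence, z* = 2.326.
Margin of error: 2.326 × 0.016464 = 0.03830.
So the interval runs from 0.1344 to 0.2110.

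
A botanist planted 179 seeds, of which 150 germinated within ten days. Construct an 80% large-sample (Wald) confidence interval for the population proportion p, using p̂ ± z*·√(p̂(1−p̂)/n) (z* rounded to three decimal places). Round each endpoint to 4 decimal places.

The sample proportion is 150/179 = 0.83799.
SE = √(p̂(1−p̂)/n) = √(0.135764/179) = 0.027540.
For 80% confidence, z* = 1.282.
Margin of error: 1.282 × 0.027540 = 0.03531.
CI: 0.83799 ± 0.03531 = (0.8027, 0.8733).

(0.8027, 0.8733)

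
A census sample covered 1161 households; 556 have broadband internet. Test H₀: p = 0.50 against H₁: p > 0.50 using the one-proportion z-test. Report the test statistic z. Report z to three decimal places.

p̂ = 556/1161 = 0.47890.
Under H₀, SE = √(p₀(1−p₀)/n) = √(0.50·0.50/1161) = √0.000215332 = 0.014674.
z = (p̂ − p₀)/SE = (0.47890 − 0.50)/0.014674 = -1.438.

z = -1.438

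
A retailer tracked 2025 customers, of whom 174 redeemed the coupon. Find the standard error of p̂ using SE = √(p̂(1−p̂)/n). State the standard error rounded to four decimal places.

SE = 0.0062

With x = 174 successes in n = 2025, p̂ = 0.08593.
p̂(1−p̂) = 0.078546.
SE = √(0.078546/2025) = 0.0062.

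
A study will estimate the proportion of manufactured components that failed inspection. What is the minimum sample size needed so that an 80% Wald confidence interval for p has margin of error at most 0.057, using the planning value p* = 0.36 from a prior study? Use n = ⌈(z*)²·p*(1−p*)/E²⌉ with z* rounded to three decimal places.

n = 117

For 80% confidence, z* = 1.282.
p*(1−p*) = 0.36·0.64 = 0.2304.
(z*)²·p*(1−p*)/E² = 1.643524·0.2304/0.003249 = 116.549.
Rounding up, n = 117.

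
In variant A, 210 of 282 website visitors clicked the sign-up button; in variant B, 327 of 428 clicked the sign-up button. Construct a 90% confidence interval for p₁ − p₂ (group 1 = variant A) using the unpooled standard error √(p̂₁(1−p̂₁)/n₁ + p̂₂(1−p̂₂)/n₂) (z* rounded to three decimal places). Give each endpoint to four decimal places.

(-0.0738, 0.0351)

p̂₁ = 0.74468, p̂₂ = 0.76402, so the observed difference is -0.01934.
SE = √(0.000674224 + 0.000421248) = √0.001095472 = 0.033098.
The 90% critical value is z* = 1.645. Margin of error = 0.05445.
Interval: -0.01934 ± 0.05445 → (-0.0738, 0.0351).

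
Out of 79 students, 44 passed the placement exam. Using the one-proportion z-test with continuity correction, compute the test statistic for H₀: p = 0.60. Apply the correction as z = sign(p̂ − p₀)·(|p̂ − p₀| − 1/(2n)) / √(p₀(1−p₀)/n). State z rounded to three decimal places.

Sample proportion p̂ = 44/79 = 0.55696. p̂ − p₀ = -0.043038.
1/(2n) = 0.006329.
Corrected numerator: |-0.043038| − 0.006329 = 0.036709.
Null standard error: √(0.60·0.40/79) = √0.003037975 = 0.055118.
z = −0.036709/0.055118 = -0.666.

z = -0.666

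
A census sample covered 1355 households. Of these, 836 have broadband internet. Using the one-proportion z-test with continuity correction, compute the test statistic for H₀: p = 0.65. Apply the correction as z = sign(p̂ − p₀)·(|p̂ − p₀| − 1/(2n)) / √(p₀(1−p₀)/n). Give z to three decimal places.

z = -2.520

The sample proportion is 836/1355 = 0.61697. p̂ − p₀ = -0.033026.
1/(2n) = 0.000369.
Corrected numerator: |-0.033026| − 0.000369 = 0.032657.
Under H₀, SE = √(p₀(1−p₀)/n) = √(0.65·0.35/1355) = √0.000167897 = 0.012957.
z = −0.032657/0.012957 = -2.520.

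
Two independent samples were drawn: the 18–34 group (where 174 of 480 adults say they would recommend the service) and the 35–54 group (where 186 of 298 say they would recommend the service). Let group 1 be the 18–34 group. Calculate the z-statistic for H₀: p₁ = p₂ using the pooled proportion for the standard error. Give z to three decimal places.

z = -7.116

p̂₁ = 174/480 = 0.36250, p̂₂ = 186/298 = 0.62416.
Pooling: p̂ = 360/778 = 0.46272.
Pooled SE = √[0.2486106·0.00543904] ≈ 0.036772.
z = (p̂₁ − p̂₂)/SE = (0.36250 − 0.62416)/0.036772 = -0.26166/0.036772 = -7.116.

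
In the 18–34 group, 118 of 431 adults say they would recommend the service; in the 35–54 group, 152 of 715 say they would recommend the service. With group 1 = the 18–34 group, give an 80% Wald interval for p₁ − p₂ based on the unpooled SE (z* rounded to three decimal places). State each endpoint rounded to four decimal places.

p̂₁ = 0.27378, p̂₂ = 0.21259, so the observed difference is 0.06119.
SE = √(0.000461312 + 0.000234117) = √0.000695429 = 0.026371.
z* = 1.282 at the 80% level. Margin = 1.282·0.026371 = 0.03381.
CI: 0.06119 ± 0.03381 = (0.0274, 0.0950).

(0.0274, 0.0950)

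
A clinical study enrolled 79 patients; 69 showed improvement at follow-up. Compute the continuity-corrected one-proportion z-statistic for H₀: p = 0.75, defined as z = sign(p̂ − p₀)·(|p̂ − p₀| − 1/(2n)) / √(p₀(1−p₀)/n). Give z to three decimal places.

p̂ = 69/79 = 0.87342. p̂ − p₀ = 0.123418.
Continuity correction 1/(2n) = 1/158 = 0.006329.
Corrected numerator: |0.123418| − 0.006329 = 0.117089.
Null standard error: √(0.75·0.25/79) = √0.002373418 = 0.048718.
z = (+)0.117089/0.048718 = 2.403.

z = 2.403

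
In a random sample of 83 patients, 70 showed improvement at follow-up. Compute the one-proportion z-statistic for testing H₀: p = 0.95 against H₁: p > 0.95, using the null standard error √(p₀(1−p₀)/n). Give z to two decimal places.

z = -4.46

With x = 70 successes in n = 83, p̂ = 0.84337.
Under H₀, SE = √(p₀(1−p₀)/n) = √(0.95·0.05/83) = √0.000572289 = 0.023923.
z = (p̂ − p₀)/SE = (0.84337 − 0.95)/0.023923 = -4.46.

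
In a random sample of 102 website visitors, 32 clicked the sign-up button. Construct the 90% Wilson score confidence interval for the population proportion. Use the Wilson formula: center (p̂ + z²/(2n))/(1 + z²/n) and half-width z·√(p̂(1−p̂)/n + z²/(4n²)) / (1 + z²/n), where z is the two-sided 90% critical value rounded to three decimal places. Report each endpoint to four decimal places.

Here p̂ = 32/102 = 0.31373 and z = 1.645 (z² = 2.706025).
1 + z²/n = 1.026530.
Center = (0.31373 + 0.013265)/1.026530 = 0.31854.
Radicand: p̂(1−p̂)/n + z²/(4n²) = 0.002110802 + 0.000065024 = 0.002175826.
Half-width = 1.645·√0.002175826/1.026530 = 0.07475.
CI: 0.31854 ± 0.07475 = (0.2438, 0.3933).

(0.2438, 0.3933)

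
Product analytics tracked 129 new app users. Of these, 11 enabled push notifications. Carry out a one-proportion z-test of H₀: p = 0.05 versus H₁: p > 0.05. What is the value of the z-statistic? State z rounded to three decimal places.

The sample proportion is 11/129 = 0.08527.
SE₀ = √(0.05·0.95/129) = 0.019189.
z = (0.08527 − 0.05)/0.019189 = 0.03527/0.019189 = 1.838.

z = 1.838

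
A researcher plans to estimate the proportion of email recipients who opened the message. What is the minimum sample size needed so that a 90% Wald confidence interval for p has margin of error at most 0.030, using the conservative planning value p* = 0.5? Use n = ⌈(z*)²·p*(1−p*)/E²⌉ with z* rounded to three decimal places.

The 90% critical value is z* = 1.645.
p*(1−p*) = 0.50·0.50 = 0.2500.
(z*)²·p*(1−p*)/E² = 2.706025·0.2500/0.000900 = 751.674.
⌈751.674⌉ = 752.

n = 752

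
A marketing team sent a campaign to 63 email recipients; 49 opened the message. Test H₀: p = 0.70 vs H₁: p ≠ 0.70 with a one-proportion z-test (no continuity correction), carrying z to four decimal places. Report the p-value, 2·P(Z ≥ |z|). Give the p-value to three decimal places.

p-value = 0.178

With x = 49 successes in n = 63, p̂ = 0.77778.
SE₀ = √(0.70·0.30/63) = 0.057735.
Test statistic (full precision, shown to 4 dp): z = (49/63 − 0.70)/SE₀ ≈ 1.3472.
p-value = 2·P(Z ≥ |z|) with z = 1.3472 → 0.178.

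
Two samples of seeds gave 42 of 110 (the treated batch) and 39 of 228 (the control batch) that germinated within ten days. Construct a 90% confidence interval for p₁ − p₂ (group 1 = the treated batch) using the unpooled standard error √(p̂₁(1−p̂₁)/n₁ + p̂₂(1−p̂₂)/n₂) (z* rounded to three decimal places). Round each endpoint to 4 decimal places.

p̂₁ = 42/110 = 0.38182, p̂₂ = 39/228 = 0.17105; p̂₁ − p̂₂ = 0.21077.
Unpooled SE = √(p̂₁(1−p̂₁)/n₁ + p̂₂(1−p̂₂)/n₂) = √(0.002145755 + 0.000621902) = 0.052609.
For 90% confidence, z* = 1.645. Margin of error = 0.08654.
Interval: 0.21077 ± 0.08654 → (0.1242, 0.2973).

(0.1242, 0.2973)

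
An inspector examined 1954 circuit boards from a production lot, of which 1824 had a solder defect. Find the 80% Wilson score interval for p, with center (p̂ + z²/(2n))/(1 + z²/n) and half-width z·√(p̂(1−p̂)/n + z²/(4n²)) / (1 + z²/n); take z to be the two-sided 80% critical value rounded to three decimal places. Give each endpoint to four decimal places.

Here p̂ = 1824/1954 = 0.93347 and z = 1.282 (z² = 1.643524).
Denominator 1 + z²/n = 1 + 1.643524/1954 = 1.000841.
Adjusted center: (0.93347 + z²/(2n))/1.000841 = 0.93311.
Radicand: p̂(1−p̂)/n + z²/(4n²) = 0.000031783 + 0.000000108 = 0.000031891.
Half-width = 1.282·√0.000031891/1.000841 = 0.00723.
So the interval runs from 0.9259 to 0.9403.

(0.9259, 0.9403)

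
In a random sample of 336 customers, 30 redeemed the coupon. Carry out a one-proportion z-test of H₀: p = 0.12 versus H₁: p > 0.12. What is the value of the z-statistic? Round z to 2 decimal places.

z = -1.73

p̂ = 30/336 = 0.08929.
Null standard error: √(0.12·0.88/336) = √0.000314286 = 0.017728.
z = (p̂ − p₀)/SE = (0.08929 − 0.12)/0.017728 = -1.73.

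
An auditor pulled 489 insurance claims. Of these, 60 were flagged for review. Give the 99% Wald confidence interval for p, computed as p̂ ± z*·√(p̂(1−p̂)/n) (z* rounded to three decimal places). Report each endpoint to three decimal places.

p̂ = 60/489 = 0.12270.
Standard error of p̂: √(0.107644/489) = √0.000220131 = 0.014837.
The 99% critical value is z* = 2.576.
Margin of error: 2.576 × 0.014837 = 0.03822.
CI: 0.12270 ± 0.03822 = (0.084, 0.161).

(0.084, 0.161)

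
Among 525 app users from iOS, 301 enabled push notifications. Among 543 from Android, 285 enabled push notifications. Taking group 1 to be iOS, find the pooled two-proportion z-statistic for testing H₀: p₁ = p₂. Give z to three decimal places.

p̂₁ = 301/525 = 0.57333, p̂₂ = 285/543 = 0.52486.
Pooling: p̂ = 586/1068 = 0.54869.
Pooled SE = √[0.2476294·0.00374638] ≈ 0.030458.
z = 0.04847/0.030458 = 1.591.

z = 1.591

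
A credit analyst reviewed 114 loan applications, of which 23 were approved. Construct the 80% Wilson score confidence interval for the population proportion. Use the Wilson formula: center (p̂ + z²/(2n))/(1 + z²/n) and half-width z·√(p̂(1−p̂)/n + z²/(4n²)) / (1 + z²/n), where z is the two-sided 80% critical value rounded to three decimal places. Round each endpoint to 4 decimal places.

(0.1580, 0.2540)

Here p̂ = 23/114 = 0.20175 and z = 1.282 (z² = 1.643524).
Denominator 1 + z²/n = 1 + 1.643524/114 = 1.014417.
Adjusted center: (0.20175 + z²/(2n))/1.014417 = 0.20599.
Radicand: p̂(1−p̂)/n + z²/(4n²) = 0.001412715 + 0.000031616 = 0.001444331.
Half-width = 1.282·√0.001444331/1.014417 = 0.04803.
CI: 0.20599 ± 0.04803 = (0.1580, 0.2540).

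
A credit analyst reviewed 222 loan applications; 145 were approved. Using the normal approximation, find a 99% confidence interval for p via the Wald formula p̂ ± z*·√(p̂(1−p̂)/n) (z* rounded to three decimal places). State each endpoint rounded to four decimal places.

(0.5709, 0.7354)

The sample proportion is 145/222 = 0.65315.
SE = √(p̂(1−p̂)/n) = √(0.226544/222) = 0.031945.
z* = 2.576 at the 99% level.
Margin = 2.576·0.031945 = 0.08229.
CI: 0.65315 ± 0.08229 = (0.5709, 0.7354).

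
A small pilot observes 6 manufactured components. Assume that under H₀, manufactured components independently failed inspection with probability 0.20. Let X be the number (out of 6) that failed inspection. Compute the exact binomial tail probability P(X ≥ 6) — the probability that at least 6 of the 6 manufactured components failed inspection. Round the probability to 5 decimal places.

P = 0.00006

X is binomial with n = 6 and p = 0.20.
P(X ≥ 6) = C(6,6)·0.20^6·0.80^0.
= 0.000064 = 0.00006.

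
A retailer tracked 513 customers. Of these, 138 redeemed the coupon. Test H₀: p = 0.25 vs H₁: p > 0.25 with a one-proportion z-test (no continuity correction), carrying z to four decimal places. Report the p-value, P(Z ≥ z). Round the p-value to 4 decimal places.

p-value = 0.1601

p̂ = 138/513 = 0.26901.
Under H₀, SE = √(p₀(1−p₀)/n) = √(0.25·0.75/513) = √0.000365497 = 0.019118.
Test statistic (full precision, shown to 4 dp): z = (138/513 − 0.25)/SE₀ ≈ 0.9941.
From the standard normal, P(Z ≥ z) = 0.1601.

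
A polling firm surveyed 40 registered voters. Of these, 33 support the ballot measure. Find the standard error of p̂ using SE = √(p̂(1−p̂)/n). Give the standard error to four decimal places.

SE = 0.0601

Sample proportion p̂ = 33/40 = 0.82500.
p̂(1−p̂) = 0.82500·0.17500 = 0.144375.
SE = √(0.144375/40) = √0.003609375 = 0.0601.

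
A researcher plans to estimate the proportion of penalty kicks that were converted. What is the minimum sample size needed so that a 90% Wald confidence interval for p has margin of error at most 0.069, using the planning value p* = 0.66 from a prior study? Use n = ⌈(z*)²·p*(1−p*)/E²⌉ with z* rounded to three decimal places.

z* = 1.645 at the 90% level.
p*(1−p*) = 0.66·0.34 = 0.2244.
(z*)²·p*(1−p*)/E² = 2.706025·0.2244/0.004761 = 127.543.
Rounding up, n = 128.

n = 128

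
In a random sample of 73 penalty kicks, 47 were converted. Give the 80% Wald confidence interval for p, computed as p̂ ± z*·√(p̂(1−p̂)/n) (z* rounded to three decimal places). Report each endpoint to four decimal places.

p̂ = 47/73 = 0.64384.
SE = √(p̂(1−p̂)/n) = √(0.229311/73) = 0.056047.
The 80% critical value is z* = 1.282.
Margin of error: 1.282 × 0.056047 = 0.07185.
Interval: 0.64384 ± 0.07185 → (0.5720, 0.7157).

(0.5720, 0.7157)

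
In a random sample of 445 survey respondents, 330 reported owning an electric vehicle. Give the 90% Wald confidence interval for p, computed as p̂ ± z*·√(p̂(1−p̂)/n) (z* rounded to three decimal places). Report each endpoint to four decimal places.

(0.7074, 0.7757)

The sample proportion is 330/445 = 0.74157.
SE = √(p̂(1−p̂)/n) = √(0.191642/445) = 0.020752.
The 90% critical value is z* = 1.645.
Margin of error: 1.645 × 0.020752 = 0.03414.
Interval: 0.74157 ± 0.03414 → (0.7074, 0.7757).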